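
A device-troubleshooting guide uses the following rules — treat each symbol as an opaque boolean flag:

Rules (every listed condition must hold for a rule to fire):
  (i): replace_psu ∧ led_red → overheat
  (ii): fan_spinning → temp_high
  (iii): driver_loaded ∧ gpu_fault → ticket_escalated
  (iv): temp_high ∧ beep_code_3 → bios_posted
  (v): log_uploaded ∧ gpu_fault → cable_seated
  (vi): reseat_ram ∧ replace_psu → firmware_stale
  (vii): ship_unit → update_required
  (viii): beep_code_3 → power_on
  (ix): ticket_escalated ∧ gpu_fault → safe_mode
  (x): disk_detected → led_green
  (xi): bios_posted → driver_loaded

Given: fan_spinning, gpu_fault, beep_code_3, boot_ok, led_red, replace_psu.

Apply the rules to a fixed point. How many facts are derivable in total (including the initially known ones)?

Round 1 — (i), (ii), (viii), derive overheat, temp_high, power_on.
Round 2 — (iv), derive bios_posted.
Round 3 — (xi), derive driver_loaded.
Round 4 — (iii), derive ticket_escalated.
Round 5 — (ix), derive safe_mode.
Closure: {beep_code_3, bios_posted, boot_ok, driver_loaded, fan_spinning, gpu_fault, led_red, overheat, power_on, replace_psu, safe_mode, temp_high, ticket_escalated} — 13 facts.

13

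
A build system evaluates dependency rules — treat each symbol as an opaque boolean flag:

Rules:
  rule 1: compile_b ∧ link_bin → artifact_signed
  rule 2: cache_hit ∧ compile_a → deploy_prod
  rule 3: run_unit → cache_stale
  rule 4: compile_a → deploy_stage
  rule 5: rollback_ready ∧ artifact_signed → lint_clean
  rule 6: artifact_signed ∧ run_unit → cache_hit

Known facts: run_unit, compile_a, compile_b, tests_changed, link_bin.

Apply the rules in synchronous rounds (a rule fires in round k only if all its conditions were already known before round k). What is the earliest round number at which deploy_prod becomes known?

3

Round 1: rule 1 [compile_b ∧ link_bin → artifact_signed]; rule 3 [run_unit → cache_stale]; rule 4 [compile_a → deploy_stage]. Adds artifact_signed, cache_stale, deploy_stage.
Round 2: rule 6 [artifact_signed ∧ run_unit → cache_hit]. Adds cache_hit.
Round 3: rule 2 [cache_hit ∧ compile_a → deploy_prod]. Adds deploy_prod.
deploy_prod first appears in round 3.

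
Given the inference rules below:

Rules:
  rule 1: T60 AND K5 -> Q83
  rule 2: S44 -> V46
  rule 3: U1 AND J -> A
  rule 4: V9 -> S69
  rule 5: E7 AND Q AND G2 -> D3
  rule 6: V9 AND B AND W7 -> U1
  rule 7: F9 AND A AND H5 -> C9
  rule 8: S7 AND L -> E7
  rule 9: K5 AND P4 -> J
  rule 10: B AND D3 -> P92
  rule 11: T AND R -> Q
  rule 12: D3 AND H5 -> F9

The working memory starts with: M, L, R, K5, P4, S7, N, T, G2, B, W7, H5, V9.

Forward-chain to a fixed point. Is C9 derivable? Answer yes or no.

yes

Round 1 fires rule 4, rule 6, rule 8, rule 9, rule 11, giving S69, U1, E7, J, Q.
Round 2 fires rule 3, rule 5, giving A, D3.
Round 3 fires rule 10, rule 12, giving P92, F9.
Round 4 fires rule 7, giving C9.
C9 appears in round 4, so it is derivable.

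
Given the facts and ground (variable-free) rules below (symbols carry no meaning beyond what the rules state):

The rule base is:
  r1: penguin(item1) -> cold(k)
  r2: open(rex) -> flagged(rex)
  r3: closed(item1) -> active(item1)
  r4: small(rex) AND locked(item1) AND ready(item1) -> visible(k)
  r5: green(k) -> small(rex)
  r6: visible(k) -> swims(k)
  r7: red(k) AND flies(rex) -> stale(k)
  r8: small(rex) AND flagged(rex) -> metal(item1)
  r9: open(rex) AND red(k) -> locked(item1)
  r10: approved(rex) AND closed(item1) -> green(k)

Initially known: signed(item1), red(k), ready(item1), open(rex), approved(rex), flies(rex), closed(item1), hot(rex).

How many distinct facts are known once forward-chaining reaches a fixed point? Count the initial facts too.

17

Round 1: r2 [open(rex) -> flagged(rex)]; r3 [closed(item1) -> active(item1)]; r7 [red(k) AND flies(rex) -> stale(k)]; r9 [open(rex) AND red(k) -> locked(item1)]; r10 [approved(rex) AND closed(item1) -> green(k)]. Adds flagged(rex), active(item1), stale(k), locked(item1), green(k).
Round 2: r5 [green(k) -> small(rex)]. Adds small(rex).
Round 3: r4 [small(rex) AND locked(item1) AND ready(item1) -> visible(k)]; r8 [small(rex) AND flagged(rex) -> metal(item1)]. Adds visible(k), metal(item1).
Round 4: r6 [visible(k) -> swims(k)]. Adds swims(k).
Closure: {active(item1), approved(rex), closed(item1), flagged(rex), flies(rex), green(k), hot(rex), locked(item1), metal(item1), open(rex), ready(item1), red(k), signed(item1), small(rex), stale(k), swims(k), visible(k)} — 17 facts.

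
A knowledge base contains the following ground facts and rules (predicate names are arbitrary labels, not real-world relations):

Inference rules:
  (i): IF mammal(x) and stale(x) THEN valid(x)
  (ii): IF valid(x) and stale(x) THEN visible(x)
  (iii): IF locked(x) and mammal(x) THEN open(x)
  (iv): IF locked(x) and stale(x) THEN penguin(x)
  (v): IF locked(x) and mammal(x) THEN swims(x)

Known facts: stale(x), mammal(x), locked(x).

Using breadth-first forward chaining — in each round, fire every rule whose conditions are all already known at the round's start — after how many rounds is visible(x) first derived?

2

Round 1 fires (i), (iii), (iv), (v), giving valid(x), open(x), penguin(x), swims(x).
Round 2 fires (ii), giving visible(x).
visible(x) first appears in round 2.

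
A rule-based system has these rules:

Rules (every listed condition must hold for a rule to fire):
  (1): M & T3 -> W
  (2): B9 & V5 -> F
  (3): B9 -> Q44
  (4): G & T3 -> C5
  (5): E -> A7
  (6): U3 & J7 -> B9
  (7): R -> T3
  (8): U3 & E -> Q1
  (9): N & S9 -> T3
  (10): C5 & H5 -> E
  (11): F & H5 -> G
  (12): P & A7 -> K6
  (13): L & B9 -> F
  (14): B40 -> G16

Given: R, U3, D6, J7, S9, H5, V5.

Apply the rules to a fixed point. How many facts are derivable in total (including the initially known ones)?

[1] (6) [U3 & J7 -> B9]; (7) [R -> T3]. ⇒ new: B9, T3.
[2] (2) [B9 & V5 -> F]; (3) [B9 -> Q44]. ⇒ new: F, Q44.
[3] (11) [F & H5 -> G]. ⇒ new: G.
[4] (4) [G & T3 -> C5]. ⇒ new: C5.
[5] (10) [C5 & H5 -> E]. ⇒ new: E.
[6] (5) [E -> A7]; (8) [U3 & E -> Q1]. ⇒ new: A7, Q1.
Closure: {A7, B9, C5, D6, E, F, G, H5, J7, Q1, Q44, R, S9, T3, U3, V5} — 16 facts.

16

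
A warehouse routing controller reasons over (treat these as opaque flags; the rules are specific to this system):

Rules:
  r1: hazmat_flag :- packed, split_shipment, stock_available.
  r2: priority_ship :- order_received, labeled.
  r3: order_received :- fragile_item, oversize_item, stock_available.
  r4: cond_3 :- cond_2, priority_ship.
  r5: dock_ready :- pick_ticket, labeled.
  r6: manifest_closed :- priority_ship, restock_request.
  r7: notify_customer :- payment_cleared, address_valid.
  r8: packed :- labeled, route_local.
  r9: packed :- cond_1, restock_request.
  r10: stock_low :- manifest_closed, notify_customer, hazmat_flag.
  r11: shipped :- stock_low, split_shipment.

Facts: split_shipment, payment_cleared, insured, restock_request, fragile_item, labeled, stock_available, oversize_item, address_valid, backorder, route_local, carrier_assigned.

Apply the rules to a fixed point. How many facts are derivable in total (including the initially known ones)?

Round 1 fires r3, r7, r8, giving order_received, notify_customer, packed.
Round 2 fires r1, r2, giving hazmat_flag, priority_ship.
Round 3 fires r6, giving manifest_closed.
Round 4 fires r10, giving stock_low.
Round 5 fires r11, giving shipped.
Closure: {address_valid, backorder, carrier_assigned, fragile_item, hazmat_flag, insured, labeled, manifest_closed, notify_customer, order_received, oversize_item, packed, payment_cleared, priority_ship, restock_request, route_local, shipped, split_shipment, stock_available, stock_low} — 20 facts.

20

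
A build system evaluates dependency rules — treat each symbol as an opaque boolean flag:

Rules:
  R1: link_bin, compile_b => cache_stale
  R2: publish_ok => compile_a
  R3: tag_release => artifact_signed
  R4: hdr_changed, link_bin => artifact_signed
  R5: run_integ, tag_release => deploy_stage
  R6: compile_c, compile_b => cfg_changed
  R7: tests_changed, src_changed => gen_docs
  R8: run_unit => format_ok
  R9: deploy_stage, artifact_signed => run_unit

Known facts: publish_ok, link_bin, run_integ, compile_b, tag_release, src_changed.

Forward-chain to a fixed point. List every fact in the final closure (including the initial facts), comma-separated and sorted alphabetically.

Round 1: R1 [link_bin, compile_b => cache_stale]; R2 [publish_ok => compile_a]; R3 [tag_release => artifact_signed]; R5 [run_integ, tag_release => deploy_stage]. Adds cache_stale, compile_a, artifact_signed, deploy_stage.
Round 2: R9 [deploy_stage, artifact_signed => run_unit]. Adds run_unit.
Round 3: R8 [run_unit => format_ok]. Adds format_ok.

artifact_signed, cache_stale, compile_a, compile_b, deploy_stage, format_ok, link_bin, publish_ok, run_integ, run_unit, src_changed, tag_release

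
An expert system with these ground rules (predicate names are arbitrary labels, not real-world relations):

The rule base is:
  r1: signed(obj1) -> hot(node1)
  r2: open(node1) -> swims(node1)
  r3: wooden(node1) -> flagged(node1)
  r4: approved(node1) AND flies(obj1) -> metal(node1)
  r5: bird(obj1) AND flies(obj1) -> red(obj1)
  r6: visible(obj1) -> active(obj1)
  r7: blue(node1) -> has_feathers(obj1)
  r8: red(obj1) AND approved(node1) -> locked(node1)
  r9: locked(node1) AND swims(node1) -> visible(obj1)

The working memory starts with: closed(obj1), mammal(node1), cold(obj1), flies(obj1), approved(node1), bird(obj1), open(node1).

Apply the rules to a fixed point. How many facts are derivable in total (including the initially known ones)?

13

Round 1 fires r2, r4, r5, giving swims(node1), metal(node1), red(obj1).
Round 2 fires r8, giving locked(node1).
Round 3 fires r9, giving visible(obj1).
Round 4 fires r6, giving active(obj1).
Closure: {active(obj1), approved(node1), bird(obj1), closed(obj1), cold(obj1), flies(obj1), locked(node1), mammal(node1), metal(node1), open(node1), red(obj1), swims(node1), visible(obj1)} — 13 facts.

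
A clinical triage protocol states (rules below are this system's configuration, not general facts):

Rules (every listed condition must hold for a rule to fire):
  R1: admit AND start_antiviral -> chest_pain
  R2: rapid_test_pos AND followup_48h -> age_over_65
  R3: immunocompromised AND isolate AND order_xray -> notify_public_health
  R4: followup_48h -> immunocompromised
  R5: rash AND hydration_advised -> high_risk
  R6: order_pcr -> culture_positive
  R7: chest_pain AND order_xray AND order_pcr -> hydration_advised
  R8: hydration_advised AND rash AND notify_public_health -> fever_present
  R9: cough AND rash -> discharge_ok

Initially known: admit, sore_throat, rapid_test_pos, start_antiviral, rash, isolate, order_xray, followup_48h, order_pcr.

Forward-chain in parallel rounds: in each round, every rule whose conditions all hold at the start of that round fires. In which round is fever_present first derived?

3

Round 1 fires R1, R2, R4, R6, giving chest_pain, age_over_65, immunocompromised, culture_positive.
Round 2 fires R3, R7, giving notify_public_health, hydration_advised.
Round 3 fires R5, R8, giving high_risk, fever_present.
fever_present first appears in round 3.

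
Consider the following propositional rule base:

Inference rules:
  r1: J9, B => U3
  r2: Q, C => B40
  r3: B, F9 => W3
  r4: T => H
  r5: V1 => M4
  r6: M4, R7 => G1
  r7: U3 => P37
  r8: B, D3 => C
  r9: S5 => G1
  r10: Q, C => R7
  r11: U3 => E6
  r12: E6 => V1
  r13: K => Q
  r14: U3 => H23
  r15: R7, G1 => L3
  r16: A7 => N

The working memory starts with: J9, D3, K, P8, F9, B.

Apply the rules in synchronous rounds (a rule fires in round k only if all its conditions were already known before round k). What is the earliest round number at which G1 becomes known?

5

Round 1 fires r1, r3, r8, r13, giving U3, W3, C, Q.
Round 2 fires r2, r7, r10, r11, r14, giving B40, P37, R7, E6, H23.
Round 3 fires r12, giving V1.
Round 4 fires r5, giving M4.
Round 5 fires r6, giving G1.
G1 first appears in round 5.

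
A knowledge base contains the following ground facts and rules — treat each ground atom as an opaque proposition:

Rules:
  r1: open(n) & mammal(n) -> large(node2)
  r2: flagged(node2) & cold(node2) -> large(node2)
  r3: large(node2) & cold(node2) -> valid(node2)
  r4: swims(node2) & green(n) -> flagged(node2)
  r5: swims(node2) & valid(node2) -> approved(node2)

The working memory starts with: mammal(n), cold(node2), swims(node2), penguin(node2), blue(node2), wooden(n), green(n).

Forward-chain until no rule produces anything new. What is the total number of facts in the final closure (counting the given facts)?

Round 1: r4 [swims(node2) & green(n) -> flagged(node2)]. New: flagged(node2).
Round 2: r2 [flagged(node2) & cold(node2) -> large(node2)]. New: large(node2).
Round 3: r3 [large(node2) & cold(node2) -> valid(node2)]. New: valid(node2).
Round 4: r5 [swims(node2) & valid(node2) -> approved(node2)]. New: approved(node2).
Closure: {approved(node2), blue(node2), cold(node2), flagged(node2), green(n), large(node2), mammal(n), penguin(node2), swims(node2), valid(node2), wooden(n)} — 11 facts.

11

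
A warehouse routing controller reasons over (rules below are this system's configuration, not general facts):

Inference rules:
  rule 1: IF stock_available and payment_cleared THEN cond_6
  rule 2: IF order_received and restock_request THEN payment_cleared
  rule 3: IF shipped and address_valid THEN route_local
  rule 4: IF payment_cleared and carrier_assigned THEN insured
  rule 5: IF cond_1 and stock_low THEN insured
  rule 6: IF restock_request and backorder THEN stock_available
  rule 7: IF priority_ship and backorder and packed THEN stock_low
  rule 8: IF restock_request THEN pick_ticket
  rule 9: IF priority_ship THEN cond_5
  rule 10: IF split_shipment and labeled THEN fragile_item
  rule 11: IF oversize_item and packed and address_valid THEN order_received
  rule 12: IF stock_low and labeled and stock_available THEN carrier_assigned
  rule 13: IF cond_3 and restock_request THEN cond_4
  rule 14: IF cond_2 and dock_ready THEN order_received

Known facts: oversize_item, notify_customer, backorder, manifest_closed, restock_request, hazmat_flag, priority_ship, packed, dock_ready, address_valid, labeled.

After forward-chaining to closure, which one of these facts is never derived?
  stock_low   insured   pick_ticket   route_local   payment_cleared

route_local

Round 1 fires rule 6, rule 7, rule 8, rule 9, rule 11, giving stock_available, stock_low, pick_ticket, cond_5, order_received.
Round 2 fires rule 2, rule 12, giving payment_cleared, carrier_assigned.
Round 3 fires rule 1, rule 4, giving cond_6, insured.
Derived: pick_ticket (round 1), stock_low (round 1), insured (round 3), payment_cleared (round 2). route_local never appears in any round.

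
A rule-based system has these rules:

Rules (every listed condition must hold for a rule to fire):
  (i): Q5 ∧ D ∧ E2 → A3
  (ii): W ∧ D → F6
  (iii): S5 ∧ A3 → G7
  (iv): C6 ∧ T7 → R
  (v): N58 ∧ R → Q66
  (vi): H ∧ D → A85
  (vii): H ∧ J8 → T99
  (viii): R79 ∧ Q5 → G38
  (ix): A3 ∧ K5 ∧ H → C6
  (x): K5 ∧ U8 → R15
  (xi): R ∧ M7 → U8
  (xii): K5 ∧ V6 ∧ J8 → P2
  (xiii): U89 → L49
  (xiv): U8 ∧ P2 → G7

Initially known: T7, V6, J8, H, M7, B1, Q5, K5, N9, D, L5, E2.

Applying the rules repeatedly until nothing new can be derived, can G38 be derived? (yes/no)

no

Round 1: (i) [Q5 ∧ D ∧ E2 → A3]; (vi) [H ∧ D → A85]; (vii) [H ∧ J8 → T99]; (xii) [K5 ∧ V6 ∧ J8 → P2]. New: A3, A85, T99, P2.
Round 2: (ix) [A3 ∧ K5 ∧ H → C6]. New: C6.
Round 3: (iv) [C6 ∧ T7 → R]. New: R.
Round 4: (xi) [R ∧ M7 → U8]. New: U8.
Round 5: (x) [K5 ∧ U8 → R15]; (xiv) [U8 ∧ P2 → G7]. New: R15, G7.
Fixed point reached. G38 is concluded only by (viii); (viii) needs R79 (never derived).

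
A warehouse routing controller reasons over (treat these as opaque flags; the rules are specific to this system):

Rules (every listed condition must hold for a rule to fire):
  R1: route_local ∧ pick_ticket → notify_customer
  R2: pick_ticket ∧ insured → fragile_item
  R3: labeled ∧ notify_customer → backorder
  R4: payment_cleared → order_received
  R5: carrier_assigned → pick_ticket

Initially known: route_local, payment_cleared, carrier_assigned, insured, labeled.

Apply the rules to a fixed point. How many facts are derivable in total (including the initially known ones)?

Round 1 fires R4, R5, giving order_received, pick_ticket.
Round 2 fires R1, R2, giving notify_customer, fragile_item.
Round 3 fires R3, giving backorder.
Closure: {backorder, carrier_assigned, fragile_item, insured, labeled, notify_customer, order_received, payment_cleared, pick_ticket, route_local} — 10 facts.

10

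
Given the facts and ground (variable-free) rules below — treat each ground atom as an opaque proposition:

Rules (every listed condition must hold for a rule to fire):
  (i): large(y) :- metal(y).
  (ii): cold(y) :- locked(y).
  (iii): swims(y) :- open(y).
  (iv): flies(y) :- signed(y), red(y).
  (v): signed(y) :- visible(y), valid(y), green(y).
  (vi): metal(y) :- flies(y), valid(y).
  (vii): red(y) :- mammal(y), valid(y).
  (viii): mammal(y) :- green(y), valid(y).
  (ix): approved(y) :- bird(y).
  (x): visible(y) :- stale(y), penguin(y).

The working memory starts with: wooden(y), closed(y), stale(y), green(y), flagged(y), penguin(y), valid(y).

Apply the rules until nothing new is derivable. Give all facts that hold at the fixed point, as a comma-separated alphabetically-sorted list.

closed(y), flagged(y), flies(y), green(y), large(y), mammal(y), metal(y), penguin(y), red(y), signed(y), stale(y), valid(y), visible(y), wooden(y)

Round 1 fires (viii), (x), giving mammal(y), visible(y).
Round 2 fires (v), (vii), giving signed(y), red(y).
Round 3 fires (iv), giving flies(y).
Round 4 fires (vi), giving metal(y).
Round 5 fires (i), giving large(y).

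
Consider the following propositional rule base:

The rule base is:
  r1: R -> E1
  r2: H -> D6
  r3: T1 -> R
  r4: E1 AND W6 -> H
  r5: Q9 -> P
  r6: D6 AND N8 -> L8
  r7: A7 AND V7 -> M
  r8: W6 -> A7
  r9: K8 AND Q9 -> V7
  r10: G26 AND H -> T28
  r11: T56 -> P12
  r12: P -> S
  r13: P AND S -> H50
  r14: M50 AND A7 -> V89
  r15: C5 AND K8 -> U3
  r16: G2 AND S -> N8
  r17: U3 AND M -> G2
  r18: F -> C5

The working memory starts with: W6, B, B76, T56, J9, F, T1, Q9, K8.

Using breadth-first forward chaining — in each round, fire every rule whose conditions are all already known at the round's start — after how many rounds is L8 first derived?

5

[1] r3 [T1 -> R]; r5 [Q9 -> P]; r8 [W6 -> A7]; r9 [K8 AND Q9 -> V7]; r11 [T56 -> P12]; r18 [F -> C5]. ⇒ new: R, P, A7, V7, P12, C5.
[2] r1 [R -> E1]; r7 [A7 AND V7 -> M]; r12 [P -> S]; r15 [C5 AND K8 -> U3]. ⇒ new: E1, M, S, U3.
[3] r4 [E1 AND W6 -> H]; r13 [P AND S -> H50]; r17 [U3 AND M -> G2]. ⇒ new: H, H50, G2.
[4] r2 [H -> D6]; r16 [G2 AND S -> N8]. ⇒ new: D6, N8.
[5] r6 [D6 AND N8 -> L8]. ⇒ new: L8.
L8 first appears in round 5.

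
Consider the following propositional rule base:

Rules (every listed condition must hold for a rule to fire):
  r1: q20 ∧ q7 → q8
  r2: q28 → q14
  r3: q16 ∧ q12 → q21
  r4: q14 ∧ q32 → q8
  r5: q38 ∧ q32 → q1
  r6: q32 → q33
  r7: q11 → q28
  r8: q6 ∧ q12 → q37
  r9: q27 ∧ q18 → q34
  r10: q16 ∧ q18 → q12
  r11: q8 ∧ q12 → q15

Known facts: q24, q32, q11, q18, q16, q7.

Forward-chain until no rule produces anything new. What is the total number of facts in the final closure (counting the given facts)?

13

[1] r6 [q32 → q33]; r7 [q11 → q28]; r10 [q16 ∧ q18 → q12]. ⇒ new: q33, q28, q12.
[2] r2 [q28 → q14]; r3 [q16 ∧ q12 → q21]. ⇒ new: q14, q21.
[3] r4 [q14 ∧ q32 → q8]. ⇒ new: q8.
[4] r11 [q8 ∧ q12 → q15]. ⇒ new: q15.
Closure: {q11, q12, q14, q15, q16, q18, q21, q24, q28, q32, q33, q7, q8} — 13 facts.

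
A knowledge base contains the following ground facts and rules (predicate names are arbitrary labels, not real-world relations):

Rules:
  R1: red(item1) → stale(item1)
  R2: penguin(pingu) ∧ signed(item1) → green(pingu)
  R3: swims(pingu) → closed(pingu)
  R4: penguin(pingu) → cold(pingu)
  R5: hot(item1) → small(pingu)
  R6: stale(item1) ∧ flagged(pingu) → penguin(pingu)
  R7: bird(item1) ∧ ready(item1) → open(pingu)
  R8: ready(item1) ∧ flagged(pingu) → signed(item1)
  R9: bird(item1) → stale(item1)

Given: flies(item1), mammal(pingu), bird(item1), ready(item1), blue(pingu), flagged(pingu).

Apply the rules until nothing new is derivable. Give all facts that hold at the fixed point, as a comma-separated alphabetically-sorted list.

bird(item1), blue(pingu), cold(pingu), flagged(pingu), flies(item1), green(pingu), mammal(pingu), open(pingu), penguin(pingu), ready(item1), signed(item1), stale(item1)

Round 1 fires R7, R8, R9, giving open(pingu), signed(item1), stale(item1).
Round 2 fires R6, giving penguin(pingu).
Round 3 fires R2, R4, giving green(pingu), cold(pingu).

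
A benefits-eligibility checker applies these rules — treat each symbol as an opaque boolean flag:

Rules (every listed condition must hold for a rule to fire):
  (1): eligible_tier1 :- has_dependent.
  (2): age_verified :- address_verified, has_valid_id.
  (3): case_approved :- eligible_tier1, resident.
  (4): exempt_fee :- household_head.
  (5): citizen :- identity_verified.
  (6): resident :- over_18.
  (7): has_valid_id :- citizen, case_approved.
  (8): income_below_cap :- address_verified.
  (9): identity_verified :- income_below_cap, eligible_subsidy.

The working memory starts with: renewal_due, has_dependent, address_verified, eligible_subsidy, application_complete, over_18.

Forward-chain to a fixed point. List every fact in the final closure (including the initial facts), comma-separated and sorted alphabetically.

Round 1: (1) [eligible_tier1 :- has_dependent.]; (6) [resident :- over_18.]; (8) [income_below_cap :- address_verified.]. New: eligible_tier1, resident, income_below_cap.
Round 2: (3) [case_approved :- eligible_tier1, resident.]; (9) [identity_verified :- income_below_cap, eligible_subsidy.]. New: case_approved, identity_verified.
Round 3: (5) [citizen :- identity_verified.]. New: citizen.
Round 4: (7) [has_valid_id :- citizen, case_approved.]. New: has_valid_id.
Round 5: (2) [age_verified :- address_verified, has_valid_id.]. New: age_verified.

address_verified, age_verified, application_complete, case_approved, citizen, eligible_subsidy, eligible_tier1, has_dependent, has_valid_id, identity_verified, income_below_cap, over_18, renewal_due, resident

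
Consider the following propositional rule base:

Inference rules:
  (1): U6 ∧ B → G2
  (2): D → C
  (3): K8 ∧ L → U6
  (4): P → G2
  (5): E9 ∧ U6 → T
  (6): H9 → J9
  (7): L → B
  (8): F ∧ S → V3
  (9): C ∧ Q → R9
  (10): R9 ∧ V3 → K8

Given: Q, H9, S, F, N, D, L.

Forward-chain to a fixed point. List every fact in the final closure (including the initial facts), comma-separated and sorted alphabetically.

B, C, D, F, G2, H9, J9, K8, L, N, Q, R9, S, U6, V3

Round 1 — (2), (6), (7), (8), derive C, J9, B, V3.
Round 2 — (9), derive R9.
Round 3 — (10), derive K8.
Round 4 — (3), derive U6.
Round 5 — (1), derive G2.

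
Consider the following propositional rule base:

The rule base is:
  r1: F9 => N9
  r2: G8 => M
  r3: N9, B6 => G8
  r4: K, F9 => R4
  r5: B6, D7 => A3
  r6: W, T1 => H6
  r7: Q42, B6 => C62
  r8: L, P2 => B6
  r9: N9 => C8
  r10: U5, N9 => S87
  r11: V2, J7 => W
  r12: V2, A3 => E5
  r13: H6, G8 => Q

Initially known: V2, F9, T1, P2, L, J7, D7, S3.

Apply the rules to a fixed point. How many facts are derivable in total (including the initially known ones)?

18

Round 1 fires r1, r8, r11, giving N9, B6, W.
Round 2 fires r3, r5, r6, r9, giving G8, A3, H6, C8.
Round 3 fires r2, r12, r13, giving M, E5, Q.
Closure: {A3, B6, C8, D7, E5, F9, G8, H6, J7, L, M, N9, P2, Q, S3, T1, V2, W} — 18 facts.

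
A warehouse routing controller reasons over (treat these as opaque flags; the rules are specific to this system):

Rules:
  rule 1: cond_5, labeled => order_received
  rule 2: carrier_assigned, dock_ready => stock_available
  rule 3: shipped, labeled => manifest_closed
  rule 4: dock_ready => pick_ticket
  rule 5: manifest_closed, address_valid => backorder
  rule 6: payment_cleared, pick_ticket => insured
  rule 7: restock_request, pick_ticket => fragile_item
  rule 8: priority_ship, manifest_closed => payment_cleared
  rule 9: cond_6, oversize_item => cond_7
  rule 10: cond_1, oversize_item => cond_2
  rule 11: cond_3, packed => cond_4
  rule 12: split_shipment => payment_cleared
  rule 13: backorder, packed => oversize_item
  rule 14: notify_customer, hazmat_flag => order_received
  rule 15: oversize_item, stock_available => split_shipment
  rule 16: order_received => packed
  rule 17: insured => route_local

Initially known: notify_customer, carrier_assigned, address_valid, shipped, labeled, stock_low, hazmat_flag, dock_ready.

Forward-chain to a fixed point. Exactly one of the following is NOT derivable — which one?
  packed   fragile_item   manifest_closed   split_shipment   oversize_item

Round 1 — rule 2, rule 3, rule 4, rule 14, derive stock_available, manifest_closed, pick_ticket, order_received.
Round 2 — rule 5, rule 16, derive backorder, packed.
Round 3 — rule 13, derive oversize_item.
Round 4 — rule 15, derive split_shipment.
Round 5 — rule 12, derive payment_cleared.
Round 6 — rule 6, derive insured.
Round 7 — rule 17, derive route_local.
Derived: oversize_item (round 3), split_shipment (round 4), packed (round 2), manifest_closed (round 1). fragile_item never appears in any round.

fragile_item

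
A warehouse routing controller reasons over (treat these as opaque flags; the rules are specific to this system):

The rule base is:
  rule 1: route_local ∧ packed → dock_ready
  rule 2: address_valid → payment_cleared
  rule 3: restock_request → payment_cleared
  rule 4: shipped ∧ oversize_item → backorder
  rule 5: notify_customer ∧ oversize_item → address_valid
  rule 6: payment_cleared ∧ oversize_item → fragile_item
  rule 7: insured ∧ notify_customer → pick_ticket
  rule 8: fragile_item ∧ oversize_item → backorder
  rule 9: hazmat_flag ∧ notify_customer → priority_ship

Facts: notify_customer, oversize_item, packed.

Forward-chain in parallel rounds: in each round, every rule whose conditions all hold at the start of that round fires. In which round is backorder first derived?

4

Round 1: rule 5 [notify_customer ∧ oversize_item → address_valid]. New: address_valid.
Round 2: rule 2 [address_valid → payment_cleared]. New: payment_cleared.
Round 3: rule 6 [payment_cleared ∧ oversize_item → fragile_item]. New: fragile_item.
Round 4: rule 8 [fragile_item ∧ oversize_item → backorder]. New: backorder.
backorder first appears in round 4.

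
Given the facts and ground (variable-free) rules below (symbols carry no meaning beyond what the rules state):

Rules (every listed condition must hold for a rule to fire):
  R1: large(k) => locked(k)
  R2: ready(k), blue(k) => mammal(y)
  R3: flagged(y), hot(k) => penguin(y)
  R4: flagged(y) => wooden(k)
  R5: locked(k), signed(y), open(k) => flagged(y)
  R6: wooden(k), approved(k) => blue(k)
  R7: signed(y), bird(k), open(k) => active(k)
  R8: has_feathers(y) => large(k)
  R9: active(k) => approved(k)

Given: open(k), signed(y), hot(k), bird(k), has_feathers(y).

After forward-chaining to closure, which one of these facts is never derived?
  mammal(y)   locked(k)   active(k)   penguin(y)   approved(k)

mammal(y)

Round 1: R7 [signed(y), bird(k), open(k) => active(k)]; R8 [has_feathers(y) => large(k)]. Adds active(k), large(k).
Round 2: R1 [large(k) => locked(k)]; R9 [active(k) => approved(k)]. Adds locked(k), approved(k).
Round 3: R5 [locked(k), signed(y), open(k) => flagged(y)]. Adds flagged(y).
Round 4: R3 [flagged(y), hot(k) => penguin(y)]; R4 [flagged(y) => wooden(k)]. Adds penguin(y), wooden(k).
Round 5: R6 [wooden(k), approved(k) => blue(k)]. Adds blue(k).
Derived: approved(k) (round 2), locked(k) (round 2), penguin(y) (round 4), active(k) (round 1). mammal(y) never appears in any round.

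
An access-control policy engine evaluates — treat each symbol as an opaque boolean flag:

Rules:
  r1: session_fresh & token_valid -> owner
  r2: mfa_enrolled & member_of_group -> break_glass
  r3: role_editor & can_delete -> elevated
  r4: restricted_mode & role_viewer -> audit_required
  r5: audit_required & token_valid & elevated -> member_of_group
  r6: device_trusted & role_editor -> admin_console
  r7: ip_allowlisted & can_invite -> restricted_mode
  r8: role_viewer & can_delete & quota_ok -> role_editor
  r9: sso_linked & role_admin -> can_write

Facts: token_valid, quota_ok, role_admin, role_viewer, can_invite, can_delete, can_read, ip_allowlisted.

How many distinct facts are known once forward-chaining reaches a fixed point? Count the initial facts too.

Round 1 fires r7, r8, giving restricted_mode, role_editor.
Round 2 fires r3, r4, giving elevated, audit_required.
Round 3 fires r5, giving member_of_group.
Closure: {audit_required, can_delete, can_invite, can_read, elevated, ip_allowlisted, member_of_group, quota_ok, restricted_mode, role_admin, role_editor, role_viewer, token_valid} — 13 facts.

13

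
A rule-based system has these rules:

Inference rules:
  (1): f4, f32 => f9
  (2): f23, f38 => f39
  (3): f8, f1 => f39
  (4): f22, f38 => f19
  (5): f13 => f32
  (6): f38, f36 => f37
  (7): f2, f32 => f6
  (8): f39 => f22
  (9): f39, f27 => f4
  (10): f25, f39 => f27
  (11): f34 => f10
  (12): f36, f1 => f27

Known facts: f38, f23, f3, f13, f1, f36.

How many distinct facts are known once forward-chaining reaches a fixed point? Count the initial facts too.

14

Round 1 fires (2), (5), (6), (12), giving f39, f32, f37, f27.
Round 2 fires (8), (9), giving f22, f4.
Round 3 fires (1), (4), giving f9, f19.
Closure: {f1, f13, f19, f22, f23, f27, f3, f32, f36, f37, f38, f39, f4, f9} — 14 facts.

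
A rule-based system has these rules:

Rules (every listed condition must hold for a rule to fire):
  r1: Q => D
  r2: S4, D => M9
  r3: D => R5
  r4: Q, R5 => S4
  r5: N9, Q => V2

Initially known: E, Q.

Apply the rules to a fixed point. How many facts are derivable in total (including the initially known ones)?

Round 1: r1 [Q => D]. Adds D.
Round 2: r3 [D => R5]. Adds R5.
Round 3: r4 [Q, R5 => S4]. Adds S4.
Round 4: r2 [S4, D => M9]. Adds M9.
Closure: {D, E, M9, Q, R5, S4} — 6 facts.

6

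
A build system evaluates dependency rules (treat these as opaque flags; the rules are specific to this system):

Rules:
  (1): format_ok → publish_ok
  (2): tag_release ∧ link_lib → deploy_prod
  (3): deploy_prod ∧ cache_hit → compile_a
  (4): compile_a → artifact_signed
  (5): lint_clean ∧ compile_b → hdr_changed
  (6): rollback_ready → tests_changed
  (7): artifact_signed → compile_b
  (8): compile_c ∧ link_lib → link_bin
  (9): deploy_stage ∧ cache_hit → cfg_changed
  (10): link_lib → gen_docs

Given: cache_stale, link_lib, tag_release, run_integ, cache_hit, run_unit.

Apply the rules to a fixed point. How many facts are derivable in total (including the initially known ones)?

11

Round 1 — (2), (10), derive deploy_prod, gen_docs.
Round 2 — (3), derive compile_a.
Round 3 — (4), derive artifact_signed.
Round 4 — (7), derive compile_b.
Closure: {artifact_signed, cache_hit, cache_stale, compile_a, compile_b, deploy_prod, gen_docs, link_lib, run_integ, run_unit, tag_release} — 11 facts.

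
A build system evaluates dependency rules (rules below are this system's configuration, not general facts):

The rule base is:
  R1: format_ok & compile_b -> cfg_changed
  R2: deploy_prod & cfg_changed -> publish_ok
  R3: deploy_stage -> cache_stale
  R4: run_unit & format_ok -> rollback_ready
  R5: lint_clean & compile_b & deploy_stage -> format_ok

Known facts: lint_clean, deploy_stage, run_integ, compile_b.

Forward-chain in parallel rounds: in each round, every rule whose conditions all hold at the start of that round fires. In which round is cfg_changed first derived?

Round 1: R3 [deploy_stage -> cache_stale]; R5 [lint_clean & compile_b & deploy_stage -> format_ok]. Adds cache_stale, format_ok.
Round 2: R1 [format_ok & compile_b -> cfg_changed]. Adds cfg_changed.
cfg_changed first appears in round 2.

2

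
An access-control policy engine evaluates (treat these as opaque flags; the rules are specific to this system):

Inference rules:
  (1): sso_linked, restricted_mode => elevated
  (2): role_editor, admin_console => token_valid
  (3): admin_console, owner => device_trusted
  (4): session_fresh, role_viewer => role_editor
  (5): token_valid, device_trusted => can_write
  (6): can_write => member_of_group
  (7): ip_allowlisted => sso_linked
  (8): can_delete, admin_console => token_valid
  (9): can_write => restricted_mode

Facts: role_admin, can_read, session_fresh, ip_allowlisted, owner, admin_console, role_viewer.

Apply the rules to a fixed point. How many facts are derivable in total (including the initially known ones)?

Round 1: (3) [admin_console, owner => device_trusted]; (4) [session_fresh, role_viewer => role_editor]; (7) [ip_allowlisted => sso_linked]. Adds device_trusted, role_editor, sso_linked.
Round 2: (2) [role_editor, admin_console => token_valid]. Adds token_valid.
Round 3: (5) [token_valid, device_trusted => can_write]. Adds can_write.
Round 4: (6) [can_write => member_of_group]; (9) [can_write => restricted_mode]. Adds member_of_group, restricted_mode.
Round 5: (1) [sso_linked, restricted_mode => elevated]. Adds elevated.
Closure: {admin_console, can_read, can_write, device_trusted, elevated, ip_allowlisted, member_of_group, owner, restricted_mode, role_admin, role_editor, role_viewer, session_fresh, sso_linked, token_valid} — 15 facts.

15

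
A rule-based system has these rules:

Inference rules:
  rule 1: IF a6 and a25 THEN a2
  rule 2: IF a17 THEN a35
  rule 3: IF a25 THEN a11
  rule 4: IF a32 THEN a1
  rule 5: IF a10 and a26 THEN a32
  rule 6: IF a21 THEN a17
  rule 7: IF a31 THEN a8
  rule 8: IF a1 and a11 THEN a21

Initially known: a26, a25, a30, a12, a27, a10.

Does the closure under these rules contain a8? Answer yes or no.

[1] rule 3 [IF a25 THEN a11]; rule 5 [IF a10 and a26 THEN a32]. ⇒ new: a11, a32.
[2] rule 4 [IF a32 THEN a1]. ⇒ new: a1.
[3] rule 8 [IF a1 and a11 THEN a21]. ⇒ new: a21.
[4] rule 6 [IF a21 THEN a17]. ⇒ new: a17.
[5] rule 2 [IF a17 THEN a35]. ⇒ new: a35.
Fixed point reached. a8 is concluded only by rule 7; rule 7 needs a31 (never derived).

no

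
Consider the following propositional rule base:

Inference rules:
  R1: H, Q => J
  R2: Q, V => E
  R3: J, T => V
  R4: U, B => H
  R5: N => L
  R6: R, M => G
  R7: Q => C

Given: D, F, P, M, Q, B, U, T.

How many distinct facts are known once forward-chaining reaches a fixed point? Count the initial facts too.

13

[1] R4 [U, B => H]; R7 [Q => C]. ⇒ new: H, C.
[2] R1 [H, Q => J]. ⇒ new: J.
[3] R3 [J, T => V]. ⇒ new: V.
[4] R2 [Q, V => E]. ⇒ new: E.
Closure: {B, C, D, E, F, H, J, M, P, Q, T, U, V} — 13 facts.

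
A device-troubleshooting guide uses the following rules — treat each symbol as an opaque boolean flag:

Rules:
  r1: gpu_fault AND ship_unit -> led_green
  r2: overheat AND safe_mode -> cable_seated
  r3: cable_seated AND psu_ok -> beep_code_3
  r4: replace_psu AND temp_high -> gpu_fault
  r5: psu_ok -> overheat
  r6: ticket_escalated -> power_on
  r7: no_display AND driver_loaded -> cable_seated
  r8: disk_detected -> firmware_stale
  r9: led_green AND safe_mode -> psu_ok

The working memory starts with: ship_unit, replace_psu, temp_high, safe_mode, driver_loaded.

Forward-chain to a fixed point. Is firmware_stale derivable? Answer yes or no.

no

Round 1 — r4, derive gpu_fault.
Round 2 — r1, derive led_green.
Round 3 — r9, derive psu_ok.
Round 4 — r5, derive overheat.
Round 5 — r2, derive cable_seated.
Round 6 — r3, derive beep_code_3.
Fixed point reached. firmware_stale is concluded only by r8; r8 needs disk_detected (never derived).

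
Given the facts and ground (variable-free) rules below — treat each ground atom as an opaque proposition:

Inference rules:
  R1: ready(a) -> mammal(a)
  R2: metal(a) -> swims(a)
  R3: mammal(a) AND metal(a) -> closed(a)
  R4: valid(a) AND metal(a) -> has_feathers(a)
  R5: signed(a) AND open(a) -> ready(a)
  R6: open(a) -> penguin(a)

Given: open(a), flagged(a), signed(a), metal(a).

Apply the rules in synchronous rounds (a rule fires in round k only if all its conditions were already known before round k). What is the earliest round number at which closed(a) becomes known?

3

Round 1: R2 [metal(a) -> swims(a)]; R5 [signed(a) AND open(a) -> ready(a)]; R6 [open(a) -> penguin(a)]. Adds swims(a), ready(a), penguin(a).
Round 2: R1 [ready(a) -> mammal(a)]. Adds mammal(a).
Round 3: R3 [mammal(a) AND metal(a) -> closed(a)]. Adds closed(a).
closed(a) first appears in round 3.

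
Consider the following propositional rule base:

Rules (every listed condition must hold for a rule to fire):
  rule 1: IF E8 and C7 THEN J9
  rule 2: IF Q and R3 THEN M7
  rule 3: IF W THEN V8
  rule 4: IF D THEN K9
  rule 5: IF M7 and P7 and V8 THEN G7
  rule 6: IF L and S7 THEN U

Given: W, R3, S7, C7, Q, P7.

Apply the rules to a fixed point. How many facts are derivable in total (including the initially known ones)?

9

Round 1: rule 2 [IF Q and R3 THEN M7]; rule 3 [IF W THEN V8]. New: M7, V8.
Round 2: rule 5 [IF M7 and P7 and V8 THEN G7]. New: G7.
Closure: {C7, G7, M7, P7, Q, R3, S7, V8, W} — 9 facts.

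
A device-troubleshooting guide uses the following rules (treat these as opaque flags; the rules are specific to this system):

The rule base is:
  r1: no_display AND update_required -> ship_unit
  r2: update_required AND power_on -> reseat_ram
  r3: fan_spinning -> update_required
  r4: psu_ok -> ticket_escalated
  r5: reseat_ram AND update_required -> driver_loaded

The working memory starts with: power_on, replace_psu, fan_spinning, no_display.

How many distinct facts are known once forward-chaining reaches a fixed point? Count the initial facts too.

Round 1 fires r3, giving update_required.
Round 2 fires r1, r2, giving ship_unit, reseat_ram.
Round 3 fires r5, giving driver_loaded.
Closure: {driver_loaded, fan_spinning, no_display, power_on, replace_psu, reseat_ram, ship_unit, update_required} — 8 facts.

8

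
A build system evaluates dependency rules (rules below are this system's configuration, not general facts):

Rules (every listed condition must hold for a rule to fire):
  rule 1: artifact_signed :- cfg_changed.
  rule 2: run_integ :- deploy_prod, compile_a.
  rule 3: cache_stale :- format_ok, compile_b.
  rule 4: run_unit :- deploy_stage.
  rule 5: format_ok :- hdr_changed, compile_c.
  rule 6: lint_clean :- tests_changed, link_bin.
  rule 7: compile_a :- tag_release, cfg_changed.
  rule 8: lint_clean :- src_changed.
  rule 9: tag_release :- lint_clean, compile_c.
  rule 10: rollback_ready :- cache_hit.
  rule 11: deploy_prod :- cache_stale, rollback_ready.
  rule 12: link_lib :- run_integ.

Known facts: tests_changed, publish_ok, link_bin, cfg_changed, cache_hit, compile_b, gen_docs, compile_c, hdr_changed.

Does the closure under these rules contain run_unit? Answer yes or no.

no

Round 1: rule 1 [artifact_signed :- cfg_changed.]; rule 5 [format_ok :- hdr_changed, compile_c.]; rule 6 [lint_clean :- tests_changed, link_bin.]; rule 10 [rollback_ready :- cache_hit.]. New: artifact_signed, format_ok, lint_clean, rollback_ready.
Round 2: rule 3 [cache_stale :- format_ok, compile_b.]; rule 9 [tag_release :- lint_clean, compile_c.]. New: cache_stale, tag_release.
Round 3: rule 7 [compile_a :- tag_release, cfg_changed.]; rule 11 [deploy_prod :- cache_stale, rollback_ready.]. New: compile_a, deploy_prod.
Round 4: rule 2 [run_integ :- deploy_prod, compile_a.]. New: run_integ.
Round 5: rule 12 [link_lib :- run_integ.]. New: link_lib.
Fixed point reached. run_unit is concluded only by rule 4; rule 4 needs deploy_stage (never derived).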